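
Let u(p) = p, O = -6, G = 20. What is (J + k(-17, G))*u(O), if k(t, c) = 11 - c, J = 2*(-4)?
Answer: 102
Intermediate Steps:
J = -8
(J + k(-17, G))*u(O) = (-8 + (11 - 1*20))*(-6) = (-8 + (11 - 20))*(-6) = (-8 - 9)*(-6) = -17*(-6) = 102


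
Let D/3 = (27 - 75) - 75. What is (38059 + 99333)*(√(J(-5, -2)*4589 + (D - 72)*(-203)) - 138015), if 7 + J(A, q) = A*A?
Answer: -18962156880 + 6182640*√85 ≈ -1.8905e+10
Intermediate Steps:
J(A, q) = -7 + A² (J(A, q) = -7 + A*A = -7 + A²)
D = -369 (D = 3*((27 - 75) - 75) = 3*(-48 - 75) = 3*(-123) = -369)
(38059 + 99333)*(√(J(-5, -2)*4589 + (D - 72)*(-203)) - 138015) = (38059 + 99333)*(√((-7 + (-5)²)*4589 + (-369 - 72)*(-203)) - 138015) = 137392*(√((-7 + 25)*4589 - 441*(-203)) - 138015) = 137392*(√(18*4589 + 89523) - 138015) = 137392*(√(82602 + 89523) - 138015) = 137392*(√172125 - 138015) = 137392*(45*√85 - 138015) = 137392*(-138015 + 45*√85) = -18962156880 + 6182640*√85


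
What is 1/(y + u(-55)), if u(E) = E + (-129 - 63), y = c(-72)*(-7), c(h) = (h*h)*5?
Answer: -1/181687 ≈ -5.5040e-6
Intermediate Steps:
c(h) = 5*h² (c(h) = h²*5 = 5*h²)
y = -181440 (y = (5*(-72)²)*(-7) = (5*5184)*(-7) = 25920*(-7) = -181440)
u(E) = -192 + E (u(E) = E - 192 = -192 + E)
1/(y + u(-55)) = 1/(-181440 + (-192 - 55)) = 1/(-181440 - 247) = 1/(-181687) = -1/181687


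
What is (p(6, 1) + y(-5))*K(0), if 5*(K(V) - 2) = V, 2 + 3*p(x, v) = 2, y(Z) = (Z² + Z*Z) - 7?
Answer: 86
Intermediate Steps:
y(Z) = -7 + 2*Z² (y(Z) = (Z² + Z²) - 7 = 2*Z² - 7 = -7 + 2*Z²)
p(x, v) = 0 (p(x, v) = -⅔ + (⅓)*2 = -⅔ + ⅔ = 0)
K(V) = 2 + V/5
(p(6, 1) + y(-5))*K(0) = (0 + (-7 + 2*(-5)²))*(2 + (⅕)*0) = (0 + (-7 + 2*25))*(2 + 0) = (0 + (-7 + 50))*2 = (0 + 43)*2 = 43*2 = 86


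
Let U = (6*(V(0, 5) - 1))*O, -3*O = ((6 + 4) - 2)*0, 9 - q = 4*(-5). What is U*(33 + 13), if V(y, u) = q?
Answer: 0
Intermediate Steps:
q = 29 (q = 9 - 4*(-5) = 9 - 1*(-20) = 9 + 20 = 29)
V(y, u) = 29
O = 0 (O = -((6 + 4) - 2)*0/3 = -(10 - 2)*0/3 = -8*0/3 = -⅓*0 = 0)
U = 0 (U = (6*(29 - 1))*0 = (6*28)*0 = 168*0 = 0)
U*(33 + 13) = 0*(33 + 13) = 0*46 = 0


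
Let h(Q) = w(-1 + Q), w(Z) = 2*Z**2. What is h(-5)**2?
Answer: 5184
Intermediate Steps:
h(Q) = 2*(-1 + Q)**2
h(-5)**2 = (2*(-1 - 5)**2)**2 = (2*(-6)**2)**2 = (2*36)**2 = 72**2 = 5184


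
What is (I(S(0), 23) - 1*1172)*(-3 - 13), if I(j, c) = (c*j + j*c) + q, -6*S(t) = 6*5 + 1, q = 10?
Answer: 67184/3 ≈ 22395.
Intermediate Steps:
S(t) = -31/6 (S(t) = -(6*5 + 1)/6 = -(30 + 1)/6 = -⅙*31 = -31/6)
I(j, c) = 10 + 2*c*j (I(j, c) = (c*j + j*c) + 10 = (c*j + c*j) + 10 = 2*c*j + 10 = 10 + 2*c*j)
(I(S(0), 23) - 1*1172)*(-3 - 13) = ((10 + 2*23*(-31/6)) - 1*1172)*(-3 - 13) = ((10 - 713/3) - 1172)*(-16) = (-683/3 - 1172)*(-16) = -4199/3*(-16) = 67184/3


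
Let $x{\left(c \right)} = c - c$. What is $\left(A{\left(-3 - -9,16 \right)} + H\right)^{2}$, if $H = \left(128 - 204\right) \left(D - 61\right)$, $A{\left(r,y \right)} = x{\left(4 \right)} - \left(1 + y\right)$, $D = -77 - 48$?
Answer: $199346161$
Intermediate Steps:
$D = -125$
$x{\left(c \right)} = 0$
$A{\left(r,y \right)} = -1 - y$ ($A{\left(r,y \right)} = 0 - \left(1 + y\right) = -1 - y$)
$H = 14136$ ($H = \left(128 - 204\right) \left(-125 - 61\right) = \left(-76\right) \left(-186\right) = 14136$)
$\left(A{\left(-3 - -9,16 \right)} + H\right)^{2} = \left(\left(-1 - 16\right) + 14136\right)^{2} = \left(-17 + 14136\right)^{2} = 14119^{2} = 199346161$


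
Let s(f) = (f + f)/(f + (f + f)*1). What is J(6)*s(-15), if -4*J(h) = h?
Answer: -1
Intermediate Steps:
J(h) = -h/4
s(f) = ⅔ (s(f) = (2*f)/(f + (2*f)*1) = (2*f)/(f + 2*f) = (2*f)/((3*f)) = (2*f)*(1/(3*f)) = ⅔)
J(6)*s(-15) = -¼*6*(⅔) = -3/2*⅔ = -1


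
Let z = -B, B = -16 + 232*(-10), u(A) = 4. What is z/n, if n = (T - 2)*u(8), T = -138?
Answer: -146/35 ≈ -4.1714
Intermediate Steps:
B = -2336 (B = -16 - 2320 = -2336)
n = -560 (n = (-138 - 2)*4 = -140*4 = -560)
z = 2336 (z = -1*(-2336) = 2336)
z/n = 2336/(-560) = 2336*(-1/560) = -146/35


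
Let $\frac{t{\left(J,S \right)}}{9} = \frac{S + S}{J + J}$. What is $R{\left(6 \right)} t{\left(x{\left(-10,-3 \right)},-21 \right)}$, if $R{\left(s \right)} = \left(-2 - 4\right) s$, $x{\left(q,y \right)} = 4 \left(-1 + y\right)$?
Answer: $- \frac{1701}{4} \approx -425.25$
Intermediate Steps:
$x{\left(q,y \right)} = -4 + 4 y$
$R{\left(s \right)} = - 6 s$
$t{\left(J,S \right)} = \frac{9 S}{J}$ ($t{\left(J,S \right)} = 9 \frac{S + S}{J + J} = 9 \frac{2 S}{2 J} = 9 \cdot 2 S \frac{1}{2 J} = 9 \frac{S}{J} = \frac{9 S}{J}$)
$R{\left(6 \right)} t{\left(x{\left(-10,-3 \right)},-21 \right)} = \left(-6\right) 6 \cdot 9 \left(-21\right) \frac{1}{-4 + 4 \left(-3\right)} = - 36 \cdot 9 \left(-21\right) \frac{1}{-4 - 12} = - 36 \cdot 9 \left(-21\right) \frac{1}{-16} = - 36 \cdot 9 \left(-21\right) \left(- \frac{1}{16}\right) = \left(-36\right) \frac{189}{16} = - \frac{1701}{4}$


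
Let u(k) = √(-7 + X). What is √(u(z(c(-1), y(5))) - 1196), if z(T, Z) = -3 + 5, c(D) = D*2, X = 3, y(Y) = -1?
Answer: √(-1196 + 2*I) ≈ 0.0289 + 34.583*I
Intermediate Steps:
c(D) = 2*D
z(T, Z) = 2
u(k) = 2*I (u(k) = √(-7 + 3) = √(-4) = 2*I)
√(u(z(c(-1), y(5))) - 1196) = √(2*I - 1196) = √(-1196 + 2*I)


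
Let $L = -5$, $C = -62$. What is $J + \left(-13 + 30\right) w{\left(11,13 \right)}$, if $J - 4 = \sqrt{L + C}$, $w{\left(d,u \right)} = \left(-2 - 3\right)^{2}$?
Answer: $429 + i \sqrt{67} \approx 429.0 + 8.1853 i$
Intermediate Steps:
$w{\left(d,u \right)} = 25$ ($w{\left(d,u \right)} = \left(-5\right)^{2} = 25$)
$J = 4 + i \sqrt{67}$ ($J = 4 + \sqrt{-5 - 62} = 4 + \sqrt{-67} = 4 + i \sqrt{67} \approx 4.0 + 8.1853 i$)
$J + \left(-13 + 30\right) w{\left(11,13 \right)} = \left(4 + i \sqrt{67}\right) + \left(-13 + 30\right) 25 = \left(4 + i \sqrt{67}\right) + 17 \cdot 25 = \left(4 + i \sqrt{67}\right) + 425 = 429 + i \sqrt{67}$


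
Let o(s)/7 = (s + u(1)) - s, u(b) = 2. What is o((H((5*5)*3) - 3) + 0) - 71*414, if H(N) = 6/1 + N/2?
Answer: -29380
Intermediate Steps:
H(N) = 6 + N/2 (H(N) = 6*1 + N*(1/2) = 6 + N/2)
o(s) = 14 (o(s) = 7*((s + 2) - s) = 7*((2 + s) - s) = 7*2 = 14)
o((H((5*5)*3) - 3) + 0) - 71*414 = 14 - 71*414 = 14 - 29394 = -29380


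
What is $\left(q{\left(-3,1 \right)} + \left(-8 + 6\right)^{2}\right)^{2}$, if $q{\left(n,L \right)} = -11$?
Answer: $49$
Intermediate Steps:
$\left(q{\left(-3,1 \right)} + \left(-8 + 6\right)^{2}\right)^{2} = \left(-11 + \left(-8 + 6\right)^{2}\right)^{2} = \left(-11 + \left(-2\right)^{2}\right)^{2} = \left(-11 + 4\right)^{2} = \left(-7\right)^{2} = 49$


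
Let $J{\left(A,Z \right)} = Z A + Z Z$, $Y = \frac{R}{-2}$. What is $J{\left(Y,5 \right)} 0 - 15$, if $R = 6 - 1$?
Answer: $-15$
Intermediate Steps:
$R = 5$
$Y = - \frac{5}{2}$ ($Y = \frac{5}{-2} = 5 \left(- \frac{1}{2}\right) = - \frac{5}{2} \approx -2.5$)
$J{\left(A,Z \right)} = Z^{2} + A Z$ ($J{\left(A,Z \right)} = A Z + Z^{2} = Z^{2} + A Z$)
$J{\left(Y,5 \right)} 0 - 15 = 5 \left(- \frac{5}{2} + 5\right) 0 - 15 = 5 \cdot \frac{5}{2} \cdot 0 - 15 = \frac{25}{2} \cdot 0 - 15 = 0 - 15 = -15$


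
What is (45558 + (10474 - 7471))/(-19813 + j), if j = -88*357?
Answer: -48561/51229 ≈ -0.94792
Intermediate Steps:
j = -31416
(45558 + (10474 - 7471))/(-19813 + j) = (45558 + (10474 - 7471))/(-19813 - 31416) = (45558 + 3003)/(-51229) = 48561*(-1/51229) = -48561/51229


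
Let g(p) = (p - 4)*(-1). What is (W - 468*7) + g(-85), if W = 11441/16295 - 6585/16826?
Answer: -873725404599/274179670 ≈ -3186.7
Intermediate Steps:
g(p) = 4 - p (g(p) = (-4 + p)*(-1) = 4 - p)
W = 85203691/274179670 (W = 11441*(1/16295) - 6585*1/16826 = 11441/16295 - 6585/16826 = 85203691/274179670 ≈ 0.31076)
(W - 468*7) + g(-85) = (85203691/274179670 - 468*7) + (4 - 1*(-85)) = (85203691/274179670 - 3276) + (4 + 85) = -898127395229/274179670 + 89 = -873725404599/274179670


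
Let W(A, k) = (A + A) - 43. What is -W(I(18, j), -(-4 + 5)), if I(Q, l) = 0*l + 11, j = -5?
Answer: 21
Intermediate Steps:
I(Q, l) = 11 (I(Q, l) = 0 + 11 = 11)
W(A, k) = -43 + 2*A (W(A, k) = 2*A - 43 = -43 + 2*A)
-W(I(18, j), -(-4 + 5)) = -(-43 + 2*11) = -(-43 + 22) = -1*(-21) = 21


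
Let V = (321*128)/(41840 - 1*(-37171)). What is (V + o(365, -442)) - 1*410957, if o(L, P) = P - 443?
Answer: -10846669058/26337 ≈ -4.1184e+5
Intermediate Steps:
o(L, P) = -443 + P
V = 13696/26337 (V = 41088/(41840 + 37171) = 41088/79011 = 41088*(1/79011) = 13696/26337 ≈ 0.52003)
(V + o(365, -442)) - 1*410957 = (13696/26337 + (-443 - 442)) - 1*410957 = (13696/26337 - 885) - 410957 = -23294549/26337 - 410957 = -10846669058/26337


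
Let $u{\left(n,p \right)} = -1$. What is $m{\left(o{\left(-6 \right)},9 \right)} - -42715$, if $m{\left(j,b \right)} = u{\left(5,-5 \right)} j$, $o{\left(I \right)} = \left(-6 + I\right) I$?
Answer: $42643$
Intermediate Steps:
$o{\left(I \right)} = I \left(-6 + I\right)$
$m{\left(j,b \right)} = - j$
$m{\left(o{\left(-6 \right)},9 \right)} - -42715 = - \left(-6\right) \left(-6 - 6\right) - -42715 = - \left(-6\right) \left(-12\right) + 42715 = \left(-1\right) 72 + 42715 = -72 + 42715 = 42643$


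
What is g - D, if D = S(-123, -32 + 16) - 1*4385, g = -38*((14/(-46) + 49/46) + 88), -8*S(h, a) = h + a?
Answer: 183027/184 ≈ 994.71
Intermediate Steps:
S(h, a) = -a/8 - h/8 (S(h, a) = -(h + a)/8 = -(a + h)/8 = -a/8 - h/8)
g = -77577/23 (g = -38*((14*(-1/46) + 49*(1/46)) + 88) = -38*((-7/23 + 49/46) + 88) = -38*(35/46 + 88) = -38*4083/46 = -77577/23 ≈ -3372.9)
D = -34941/8 (D = (-(-32 + 16)/8 - 1/8*(-123)) - 1*4385 = (-1/8*(-16) + 123/8) - 4385 = (2 + 123/8) - 4385 = 139/8 - 4385 = -34941/8 ≈ -4367.6)
g - D = -77577/23 - 1*(-34941/8) = -77577/23 + 34941/8 = 183027/184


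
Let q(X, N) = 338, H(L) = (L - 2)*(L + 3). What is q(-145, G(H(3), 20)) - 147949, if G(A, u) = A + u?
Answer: -147611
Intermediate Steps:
H(L) = (-2 + L)*(3 + L)
q(-145, G(H(3), 20)) - 147949 = 338 - 147949 = -147611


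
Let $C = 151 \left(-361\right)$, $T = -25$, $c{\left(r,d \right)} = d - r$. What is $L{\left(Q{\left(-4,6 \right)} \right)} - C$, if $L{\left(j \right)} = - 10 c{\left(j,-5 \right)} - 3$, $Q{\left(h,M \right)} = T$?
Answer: $54308$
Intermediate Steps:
$C = -54511$
$Q{\left(h,M \right)} = -25$
$L{\left(j \right)} = 47 + 10 j$ ($L{\left(j \right)} = - 10 \left(-5 - j\right) - 3 = \left(50 + 10 j\right) - 3 = 47 + 10 j$)
$L{\left(Q{\left(-4,6 \right)} \right)} - C = \left(47 + 10 \left(-25\right)\right) - -54511 = \left(47 - 250\right) + 54511 = -203 + 54511 = 54308$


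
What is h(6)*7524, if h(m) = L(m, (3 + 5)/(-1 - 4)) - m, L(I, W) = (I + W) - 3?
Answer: -173052/5 ≈ -34610.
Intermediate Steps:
L(I, W) = -3 + I + W
h(m) = -23/5 (h(m) = (-3 + m + (3 + 5)/(-1 - 4)) - m = (-3 + m + 8/(-5)) - m = (-3 + m + 8*(-1/5)) - m = (-3 + m - 8/5) - m = (-23/5 + m) - m = -23/5)
h(6)*7524 = -23/5*7524 = -173052/5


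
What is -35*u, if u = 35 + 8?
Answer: -1505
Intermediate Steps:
u = 43
-35*u = -35*43 = -1505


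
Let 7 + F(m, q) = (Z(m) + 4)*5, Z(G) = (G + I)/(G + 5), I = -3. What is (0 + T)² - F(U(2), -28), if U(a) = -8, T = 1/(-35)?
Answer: -115147/3675 ≈ -31.333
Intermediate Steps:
T = -1/35 ≈ -0.028571
Z(G) = (-3 + G)/(5 + G) (Z(G) = (G - 3)/(G + 5) = (-3 + G)/(5 + G))
F(m, q) = 13 + 5*(-3 + m)/(5 + m) (F(m, q) = -7 + ((-3 + m)/(5 + m) + 4)*5 = -7 + (4 + (-3 + m)/(5 + m))*5 = -7 + (20 + 5*(-3 + m)/(5 + m)) = 13 + 5*(-3 + m)/(5 + m))
(0 + T)² - F(U(2), -28) = (0 - 1/35)² - 2*(25 + 9*(-8))/(5 - 8) = (-1/35)² - 2*(25 - 72)/(-3) = 1/1225 - 2*(-1)*(-47)/3 = 1/1225 - 1*94/3 = 1/1225 - 94/3 = -115147/3675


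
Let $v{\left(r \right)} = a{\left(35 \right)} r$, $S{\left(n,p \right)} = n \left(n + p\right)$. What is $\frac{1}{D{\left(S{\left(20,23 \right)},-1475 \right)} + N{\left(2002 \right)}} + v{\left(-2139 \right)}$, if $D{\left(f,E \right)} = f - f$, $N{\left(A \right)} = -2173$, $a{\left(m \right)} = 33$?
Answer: $- \frac{153385552}{2173} \approx -70587.0$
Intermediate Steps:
$D{\left(f,E \right)} = 0$
$v{\left(r \right)} = 33 r$
$\frac{1}{D{\left(S{\left(20,23 \right)},-1475 \right)} + N{\left(2002 \right)}} + v{\left(-2139 \right)} = \frac{1}{0 - 2173} + 33 \left(-2139\right) = \frac{1}{-2173} - 70587 = - \frac{1}{2173} - 70587 = - \frac{153385552}{2173}$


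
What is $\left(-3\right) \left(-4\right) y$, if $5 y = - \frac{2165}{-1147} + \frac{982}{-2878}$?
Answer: $\frac{30627096}{8252665} \approx 3.7112$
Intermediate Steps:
$y = \frac{2552258}{8252665}$ ($y = \frac{- \frac{2165}{-1147} + \frac{982}{-2878}}{5} = \frac{\left(-2165\right) \left(- \frac{1}{1147}\right) + 982 \left(- \frac{1}{2878}\right)}{5} = \frac{\frac{2165}{1147} - \frac{491}{1439}}{5} = \frac{1}{5} \cdot \frac{2552258}{1650533} = \frac{2552258}{8252665} \approx 0.30926$)
$\left(-3\right) \left(-4\right) y = \left(-3\right) \left(-4\right) \frac{2552258}{8252665} = 12 \cdot \frac{2552258}{8252665} = \frac{30627096}{8252665}$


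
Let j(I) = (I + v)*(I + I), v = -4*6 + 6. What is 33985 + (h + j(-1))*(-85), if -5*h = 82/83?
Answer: 2554059/83 ≈ 30772.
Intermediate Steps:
v = -18 (v = -24 + 6 = -18)
h = -82/415 (h = -82/(5*83) = -1/5*82/83 = -82/415 ≈ -0.19759)
j(I) = 2*I*(-18 + I) (j(I) = (I - 18)*(I + I) = (-18 + I)*(2*I) = 2*I*(-18 + I))
33985 + (h + j(-1))*(-85) = 33985 + (-82/415 + 2*(-1)*(-18 - 1))*(-85) = 33985 + (-82/415 + 2*(-1)*(-19))*(-85) = 33985 + (-82/415 + 38)*(-85) = 33985 + (15688/415)*(-85) = 33985 - 266696/83 = 2554059/83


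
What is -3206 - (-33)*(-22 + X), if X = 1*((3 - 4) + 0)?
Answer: -3965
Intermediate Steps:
X = -1 (X = 1*(-1 + 0) = 1*(-1) = -1)
-3206 - (-33)*(-22 + X) = -3206 - (-33)*(-22 - 1) = -3206 - (-33)*(-23) = -3206 - 1*759 = -3206 - 759 = -3965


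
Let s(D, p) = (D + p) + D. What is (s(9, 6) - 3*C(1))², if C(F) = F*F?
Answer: 441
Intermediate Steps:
C(F) = F²
s(D, p) = p + 2*D
(s(9, 6) - 3*C(1))² = ((6 + 2*9) - 3*1²)² = ((6 + 18) - 3*1)² = (24 - 3)² = 21² = 441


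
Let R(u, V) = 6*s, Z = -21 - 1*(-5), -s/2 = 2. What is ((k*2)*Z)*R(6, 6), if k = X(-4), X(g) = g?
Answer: -3072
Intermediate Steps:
s = -4 (s = -2*2 = -4)
k = -4
Z = -16 (Z = -21 + 5 = -16)
R(u, V) = -24 (R(u, V) = 6*(-4) = -24)
((k*2)*Z)*R(6, 6) = (-4*2*(-16))*(-24) = -8*(-16)*(-24) = 128*(-24) = -3072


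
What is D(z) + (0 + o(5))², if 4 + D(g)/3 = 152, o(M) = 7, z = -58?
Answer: 493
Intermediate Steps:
D(g) = 444 (D(g) = -12 + 3*152 = -12 + 456 = 444)
D(z) + (0 + o(5))² = 444 + (0 + 7)² = 444 + 7² = 444 + 49 = 493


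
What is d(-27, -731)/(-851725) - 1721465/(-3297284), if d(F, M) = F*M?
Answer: 45197944607/90592877900 ≈ 0.49891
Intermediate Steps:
d(-27, -731)/(-851725) - 1721465/(-3297284) = -27*(-731)/(-851725) - 1721465/(-3297284) = 19737*(-1/851725) - 1721465*(-1/3297284) = -19737/851725 + 1721465/3297284 = 45197944607/90592877900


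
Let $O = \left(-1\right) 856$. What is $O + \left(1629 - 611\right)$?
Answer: $162$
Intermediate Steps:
$O = -856$
$O + \left(1629 - 611\right) = -856 + \left(1629 - 611\right) = -856 + 1018 = 162$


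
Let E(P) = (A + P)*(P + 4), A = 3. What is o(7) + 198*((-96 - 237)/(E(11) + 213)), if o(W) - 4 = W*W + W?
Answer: -4506/47 ≈ -95.872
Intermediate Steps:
E(P) = (3 + P)*(4 + P) (E(P) = (3 + P)*(P + 4) = (3 + P)*(4 + P))
o(W) = 4 + W + W² (o(W) = 4 + (W*W + W) = 4 + (W² + W) = 4 + (W + W²) = 4 + W + W²)
o(7) + 198*((-96 - 237)/(E(11) + 213)) = (4 + 7 + 7²) + 198*((-96 - 237)/((12 + 11² + 7*11) + 213)) = (4 + 7 + 49) + 198*(-333/((12 + 121 + 77) + 213)) = 60 + 198*(-333/(210 + 213)) = 60 + 198*(-333/423) = 60 + 198*(-333*1/423) = 60 + 198*(-37/47) = 60 - 7326/47 = -4506/47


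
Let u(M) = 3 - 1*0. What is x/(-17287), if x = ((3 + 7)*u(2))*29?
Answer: -870/17287 ≈ -0.050327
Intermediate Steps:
u(M) = 3 (u(M) = 3 + 0 = 3)
x = 870 (x = ((3 + 7)*3)*29 = (10*3)*29 = 30*29 = 870)
x/(-17287) = 870/(-17287) = 870*(-1/17287) = -870/17287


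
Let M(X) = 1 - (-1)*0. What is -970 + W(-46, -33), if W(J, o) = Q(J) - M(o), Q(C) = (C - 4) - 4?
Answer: -1025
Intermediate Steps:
M(X) = 1 (M(X) = 1 - 1*0 = 1 + 0 = 1)
Q(C) = -8 + C (Q(C) = (-4 + C) - 4 = -8 + C)
W(J, o) = -9 + J (W(J, o) = (-8 + J) - 1*1 = (-8 + J) - 1 = -9 + J)
-970 + W(-46, -33) = -970 + (-9 - 46) = -970 - 55 = -1025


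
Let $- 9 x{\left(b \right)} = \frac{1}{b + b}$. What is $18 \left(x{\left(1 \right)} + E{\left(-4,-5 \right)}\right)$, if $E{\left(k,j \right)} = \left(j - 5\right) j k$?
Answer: $-3601$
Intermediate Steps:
$x{\left(b \right)} = - \frac{1}{18 b}$ ($x{\left(b \right)} = - \frac{1}{9 \left(b + b\right)} = - \frac{1}{9 \cdot 2 b} = - \frac{\frac{1}{2} \frac{1}{b}}{9} = - \frac{1}{18 b}$)
$E{\left(k,j \right)} = j k \left(-5 + j\right)$ ($E{\left(k,j \right)} = \left(-5 + j\right) j k = j k \left(-5 + j\right)$)
$18 \left(x{\left(1 \right)} + E{\left(-4,-5 \right)}\right) = 18 \left(- \frac{1}{18 \cdot 1} - - 20 \left(-5 - 5\right)\right) = 18 \left(\left(- \frac{1}{18}\right) 1 - \left(-20\right) \left(-10\right)\right) = 18 \left(- \frac{1}{18} - 200\right) = 18 \left(- \frac{3601}{18}\right) = -3601$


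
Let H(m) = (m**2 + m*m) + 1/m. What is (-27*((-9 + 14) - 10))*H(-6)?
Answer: 19395/2 ≈ 9697.5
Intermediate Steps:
H(m) = 1/m + 2*m**2 (H(m) = (m**2 + m**2) + 1/m = 2*m**2 + 1/m = 1/m + 2*m**2)
(-27*((-9 + 14) - 10))*H(-6) = (-27*((-9 + 14) - 10))*((1 + 2*(-6)**3)/(-6)) = (-27*(5 - 10))*(-(1 + 2*(-216))/6) = (-27*(-5))*(-(1 - 432)/6) = 135*(-1/6*(-431)) = 135*(431/6) = 19395/2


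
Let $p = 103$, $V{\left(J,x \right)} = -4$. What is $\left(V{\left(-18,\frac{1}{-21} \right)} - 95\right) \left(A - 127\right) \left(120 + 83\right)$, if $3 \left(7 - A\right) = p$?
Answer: $3101637$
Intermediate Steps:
$A = - \frac{82}{3}$ ($A = 7 - \frac{103}{3} = - \frac{82}{3} \approx -27.333$)
$\left(V{\left(-18,\frac{1}{-21} \right)} - 95\right) \left(A - 127\right) \left(120 + 83\right) = \left(-4 - 95\right) \left(- \frac{82}{3} - 127\right) \left(120 + 83\right) = - 99 \left(\left(- \frac{463}{3}\right) 203\right) = \left(-99\right) \left(- \frac{93989}{3}\right) = 3101637$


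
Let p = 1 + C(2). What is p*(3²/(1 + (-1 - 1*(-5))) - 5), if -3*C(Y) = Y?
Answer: -16/15 ≈ -1.0667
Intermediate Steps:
C(Y) = -Y/3
p = ⅓ (p = 1 - ⅓*2 = 1 - ⅔ = ⅓ ≈ 0.33333)
p*(3²/(1 + (-1 - 1*(-5))) - 5) = (3²/(1 + (-1 - 1*(-5))) - 5)/3 = (9/(1 + (-1 + 5)) - 5)/3 = (9/(1 + 4) - 5)/3 = (9/5 - 5)/3 = (⅓)*(-16/5) = -16/15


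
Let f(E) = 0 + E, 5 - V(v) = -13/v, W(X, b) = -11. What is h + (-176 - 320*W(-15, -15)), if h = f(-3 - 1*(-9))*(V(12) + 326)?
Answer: 10673/2 ≈ 5336.5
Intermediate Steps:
V(v) = 5 + 13/v (V(v) = 5 - (-13)/v = 5 + 13/v)
f(E) = E
h = 3985/2 (h = (-3 - 1*(-9))*((5 + 13/12) + 326) = (-3 + 9)*((5 + 13*(1/12)) + 326) = 6*((5 + 13/12) + 326) = 6*(73/12 + 326) = 6*(3985/12) = 3985/2 ≈ 1992.5)
h + (-176 - 320*W(-15, -15)) = 3985/2 + (-176 - 320*(-11)) = 3985/2 + (-176 + 3520) = 3985/2 + 3344 = 10673/2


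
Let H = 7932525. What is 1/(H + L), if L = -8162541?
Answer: -1/230016 ≈ -4.3475e-6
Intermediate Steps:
1/(H + L) = 1/(7932525 - 8162541) = 1/(-230016) = -1/230016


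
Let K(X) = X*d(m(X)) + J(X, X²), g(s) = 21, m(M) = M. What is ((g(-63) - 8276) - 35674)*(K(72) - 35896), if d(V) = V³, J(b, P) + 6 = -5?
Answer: -1178964261621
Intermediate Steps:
J(b, P) = -11 (J(b, P) = -6 - 5 = -11)
K(X) = -11 + X⁴ (K(X) = X*X³ - 11 = X⁴ - 11 = -11 + X⁴)
((g(-63) - 8276) - 35674)*(K(72) - 35896) = ((21 - 8276) - 35674)*((-11 + 72⁴) - 35896) = (-8255 - 35674)*((-11 + 26873856) - 35896) = -43929*(26873845 - 35896) = -43929*26837949 = -1178964261621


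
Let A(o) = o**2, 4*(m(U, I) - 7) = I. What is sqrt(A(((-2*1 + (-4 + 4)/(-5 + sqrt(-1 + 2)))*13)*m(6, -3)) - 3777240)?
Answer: I*sqrt(15003335)/2 ≈ 1936.7*I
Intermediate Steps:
m(U, I) = 7 + I/4
sqrt(A(((-2*1 + (-4 + 4)/(-5 + sqrt(-1 + 2)))*13)*m(6, -3)) - 3777240) = sqrt((((-2*1 + (-4 + 4)/(-5 + sqrt(-1 + 2)))*13)*(7 + (1/4)*(-3)))**2 - 3777240) = sqrt((((-2 + 0/(-5 + sqrt(1)))*13)*(7 - 3/4))**2 - 3777240) = sqrt((((-2 + 0/(-5 + 1))*13)*(25/4))**2 - 3777240) = sqrt((((-2 + 0/(-4))*13)*(25/4))**2 - 3777240) = sqrt((((-2 + 0*(-1/4))*13)*(25/4))**2 - 3777240) = sqrt((((-2 + 0)*13)*(25/4))**2 - 3777240) = sqrt((-2*13*(25/4))**2 - 3777240) = sqrt((-26*25/4)**2 - 3777240) = sqrt((-325/2)**2 - 3777240) = sqrt(105625/4 - 3777240) = sqrt(-15003335/4) = I*sqrt(15003335)/2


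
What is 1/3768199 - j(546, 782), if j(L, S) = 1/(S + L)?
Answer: -3766871/5004168272 ≈ -0.00075275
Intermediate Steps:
j(L, S) = 1/(L + S)
1/3768199 - j(546, 782) = 1/3768199 - 1/(546 + 782) = 1/3768199 - 1/1328 = -3766871/5004168272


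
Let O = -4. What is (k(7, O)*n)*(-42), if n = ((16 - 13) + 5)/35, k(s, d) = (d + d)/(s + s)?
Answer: 192/35 ≈ 5.4857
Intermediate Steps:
k(s, d) = d/s (k(s, d) = (2*d)/((2*s)) = (2*d)*(1/(2*s)) = d/s)
n = 8/35 (n = (3 + 5)*(1/35) = 8*(1/35) = 8/35 ≈ 0.22857)
(k(7, O)*n)*(-42) = (-4/7*(8/35))*(-42) = (-4*1/7*(8/35))*(-42) = -4/7*8/35*(-42) = -32/245*(-42) = 192/35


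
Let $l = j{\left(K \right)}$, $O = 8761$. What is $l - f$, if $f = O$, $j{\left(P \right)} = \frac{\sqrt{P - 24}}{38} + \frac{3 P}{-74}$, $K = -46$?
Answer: $- \frac{324088}{37} + \frac{i \sqrt{70}}{38} \approx -8759.1 + 0.22017 i$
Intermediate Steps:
$j{\left(P \right)} = - \frac{3 P}{74} + \frac{\sqrt{-24 + P}}{38}$ ($j{\left(P \right)} = \sqrt{-24 + P} \frac{1}{38} + 3 P \left(- \frac{1}{74}\right) = \frac{\sqrt{-24 + P}}{38} - \frac{3 P}{74} = - \frac{3 P}{74} + \frac{\sqrt{-24 + P}}{38}$)
$f = 8761$
$l = \frac{69}{37} + \frac{i \sqrt{70}}{38}$ ($l = \left(- \frac{3}{74}\right) \left(-46\right) + \frac{\sqrt{-24 - 46}}{38} = \frac{69}{37} + \frac{\sqrt{-70}}{38} = \frac{69}{37} + \frac{i \sqrt{70}}{38} \approx 1.8649 + 0.22017 i$)
$l - f = \left(\frac{69}{37} + \frac{i \sqrt{70}}{38}\right) - 8761 = - \frac{324088}{37} + \frac{i \sqrt{70}}{38}$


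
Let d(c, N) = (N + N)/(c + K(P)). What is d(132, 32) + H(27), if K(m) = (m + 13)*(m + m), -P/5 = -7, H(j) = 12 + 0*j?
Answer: 10492/873 ≈ 12.018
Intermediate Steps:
H(j) = 12 (H(j) = 12 + 0 = 12)
P = 35 (P = -5*(-7) = 35)
K(m) = 2*m*(13 + m) (K(m) = (13 + m)*(2*m) = 2*m*(13 + m))
d(c, N) = 2*N/(3360 + c) (d(c, N) = (N + N)/(c + 2*35*(13 + 35)) = (2*N)/(c + 2*35*48) = (2*N)/(c + 3360) = (2*N)/(3360 + c) = 2*N/(3360 + c))
d(132, 32) + H(27) = 2*32/(3360 + 132) + 12 = 2*32/3492 + 12 = 2*32*(1/3492) + 12 = 16/873 + 12 = 10492/873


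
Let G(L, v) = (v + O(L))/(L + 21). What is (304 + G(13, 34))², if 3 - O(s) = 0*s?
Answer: 107599129/1156 ≈ 93079.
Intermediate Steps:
O(s) = 3 (O(s) = 3 - 0*s = 3 - 1*0 = 3 + 0 = 3)
G(L, v) = (3 + v)/(21 + L) (G(L, v) = (v + 3)/(L + 21) = (3 + v)/(21 + L))
(304 + G(13, 34))² = (304 + (3 + 34)/(21 + 13))² = (304 + 37/34)² = (10373/34)² = 107599129/1156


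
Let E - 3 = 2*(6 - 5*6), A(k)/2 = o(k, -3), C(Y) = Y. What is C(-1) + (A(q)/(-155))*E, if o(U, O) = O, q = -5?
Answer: -85/31 ≈ -2.7419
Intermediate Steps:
A(k) = -6 (A(k) = 2*(-3) = -6)
E = -45 (E = 3 + 2*(6 - 5*6) = 3 + 2*(6 - 30) = 3 + 2*(-24) = 3 - 48 = -45)
C(-1) + (A(q)/(-155))*E = -1 - 6/(-155)*(-45) = -1 - 6*(-1/155)*(-45) = -1 + (6/155)*(-45) = -1 - 54/31 = -85/31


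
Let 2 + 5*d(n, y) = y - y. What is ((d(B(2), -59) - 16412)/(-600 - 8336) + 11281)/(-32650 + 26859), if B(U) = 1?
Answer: -252058571/129370940 ≈ -1.9483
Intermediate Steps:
d(n, y) = -2/5 (d(n, y) = -2/5 + (y - y)/5 = -2/5 + (1/5)*0 = -2/5 + 0 = -2/5)
((d(B(2), -59) - 16412)/(-600 - 8336) + 11281)/(-32650 + 26859) = ((-2/5 - 16412)/(-600 - 8336) + 11281)/(-32650 + 26859) = (-82062/5/(-8936) + 11281)/(-5791) = (-82062/5*(-1/8936) + 11281)*(-1/5791) = (41031/22340 + 11281)*(-1/5791) = (252058571/22340)*(-1/5791) = -252058571/129370940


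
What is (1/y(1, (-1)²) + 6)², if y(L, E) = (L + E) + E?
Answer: 361/9 ≈ 40.111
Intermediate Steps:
y(L, E) = L + 2*E (y(L, E) = (E + L) + E = L + 2*E)
(1/y(1, (-1)²) + 6)² = (1/(1 + 2*(-1)²) + 6)² = (1/(1 + 2*1) + 6)² = (1/(1 + 2) + 6)² = (1/3 + 6)² = (⅓ + 6)² = (19/3)² = 361/9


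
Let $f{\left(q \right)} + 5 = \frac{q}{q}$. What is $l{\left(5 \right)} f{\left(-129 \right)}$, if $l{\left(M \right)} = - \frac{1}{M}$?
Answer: $\frac{4}{5} \approx 0.8$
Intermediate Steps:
$f{\left(q \right)} = -4$ ($f{\left(q \right)} = -5 + \frac{q}{q} = -5 + 1 = -4$)
$l{\left(5 \right)} f{\left(-129 \right)} = - \frac{1}{5} \left(-4\right) = \left(-1\right) \frac{1}{5} \left(-4\right) = \left(- \frac{1}{5}\right) \left(-4\right) = \frac{4}{5}$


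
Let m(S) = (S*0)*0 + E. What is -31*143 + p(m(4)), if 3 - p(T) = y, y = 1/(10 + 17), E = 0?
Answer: -119611/27 ≈ -4430.0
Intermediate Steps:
m(S) = 0 (m(S) = (S*0)*0 + 0 = 0*0 + 0 = 0 + 0 = 0)
y = 1/27 ≈ 0.037037
p(T) = 80/27 (p(T) = 3 - 1*1/27 = 3 - 1/27 = 80/27)
-31*143 + p(m(4)) = -31*143 + 80/27 = -4433 + 80/27 = -119611/27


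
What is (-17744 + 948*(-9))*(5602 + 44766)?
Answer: -1323469568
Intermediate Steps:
(-17744 + 948*(-9))*(5602 + 44766) = (-17744 - 8532)*50368 = -26276*50368 = -1323469568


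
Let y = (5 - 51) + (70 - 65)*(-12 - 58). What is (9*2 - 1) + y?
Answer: -379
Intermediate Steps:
y = -396 (y = -46 + 5*(-70) = -46 - 350 = -396)
(9*2 - 1) + y = (9*2 - 1) - 396 = (18 - 1) - 396 = 17 - 396 = -379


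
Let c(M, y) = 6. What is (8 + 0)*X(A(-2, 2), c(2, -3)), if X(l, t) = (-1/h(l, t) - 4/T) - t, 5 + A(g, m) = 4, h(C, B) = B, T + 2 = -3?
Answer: -644/15 ≈ -42.933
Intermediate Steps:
T = -5 (T = -2 - 3 = -5)
A(g, m) = -1 (A(g, m) = -5 + 4 = -1)
X(l, t) = 4/5 - t - 1/t (X(l, t) = (-1/t - 4/(-5)) - t = (-1/t - 4*(-1/5)) - t = (-1/t + 4/5) - t = (4/5 - 1/t) - t = 4/5 - t - 1/t)
(8 + 0)*X(A(-2, 2), c(2, -3)) = (8 + 0)*(4/5 - 1*6 - 1/6) = 8*(4/5 - 6 - 1*1/6) = 8*(4/5 - 6 - 1/6) = 8*(-161/30) = -644/15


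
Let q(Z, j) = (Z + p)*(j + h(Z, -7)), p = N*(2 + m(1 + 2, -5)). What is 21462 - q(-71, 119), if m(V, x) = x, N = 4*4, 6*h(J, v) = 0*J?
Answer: 35623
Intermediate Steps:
h(J, v) = 0 (h(J, v) = (0*J)/6 = (⅙)*0 = 0)
N = 16
p = -48 (p = 16*(2 - 5) = 16*(-3) = -48)
q(Z, j) = j*(-48 + Z) (q(Z, j) = (Z - 48)*(j + 0) = (-48 + Z)*j = j*(-48 + Z))
21462 - q(-71, 119) = 21462 - 119*(-48 - 71) = 21462 - 119*(-119) = 21462 - 1*(-14161) = 21462 + 14161 = 35623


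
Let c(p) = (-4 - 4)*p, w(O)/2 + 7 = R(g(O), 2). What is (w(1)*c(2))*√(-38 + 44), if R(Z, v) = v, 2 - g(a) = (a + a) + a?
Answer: 160*√6 ≈ 391.92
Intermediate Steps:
g(a) = 2 - 3*a (g(a) = 2 - ((a + a) + a) = 2 - (2*a + a) = 2 - 3*a)
w(O) = -10 (w(O) = -14 + 2*2 = -14 + 4 = -10)
c(p) = -8*p
(w(1)*c(2))*√(-38 + 44) = (-(-80)*2)*√(-38 + 44) = (-10*(-16))*√6 = 160*√6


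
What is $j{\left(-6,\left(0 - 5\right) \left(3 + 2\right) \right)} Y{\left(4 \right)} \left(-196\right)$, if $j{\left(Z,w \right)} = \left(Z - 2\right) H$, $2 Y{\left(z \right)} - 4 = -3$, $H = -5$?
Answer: $-3920$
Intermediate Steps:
$Y{\left(z \right)} = \frac{1}{2}$ ($Y{\left(z \right)} = 2 + \frac{1}{2} \left(-3\right) = 2 - \frac{3}{2} = \frac{1}{2}$)
$j{\left(Z,w \right)} = 10 - 5 Z$ ($j{\left(Z,w \right)} = \left(Z - 2\right) \left(-5\right) = \left(-2 + Z\right) \left(-5\right) = 10 - 5 Z$)
$j{\left(-6,\left(0 - 5\right) \left(3 + 2\right) \right)} Y{\left(4 \right)} \left(-196\right) = \left(10 - -30\right) \frac{1}{2} \left(-196\right) = \left(10 + 30\right) \frac{1}{2} \left(-196\right) = 40 \cdot \frac{1}{2} \left(-196\right) = 20 \left(-196\right) = -3920$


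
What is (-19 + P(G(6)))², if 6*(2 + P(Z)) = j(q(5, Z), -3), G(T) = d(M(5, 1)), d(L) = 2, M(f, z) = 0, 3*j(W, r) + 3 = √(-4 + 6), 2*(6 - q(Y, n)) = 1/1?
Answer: (381 - √2)²/324 ≈ 444.71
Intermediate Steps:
q(Y, n) = 11/2 (q(Y, n) = 6 - ½/1 = 6 - ½*1 = 6 - ½ = 11/2)
j(W, r) = -1 + √2/3 (j(W, r) = -1 + √(-4 + 6)/3 = -1 + √2/3)
G(T) = 2
P(Z) = -13/6 + √2/18 (P(Z) = -2 + (-1 + √2/3)/6 = -2 + (-⅙ + √2/18) = -13/6 + √2/18)
(-19 + P(G(6)))² = (-19 + (-13/6 + √2/18))² = (-127/6 + √2/18)²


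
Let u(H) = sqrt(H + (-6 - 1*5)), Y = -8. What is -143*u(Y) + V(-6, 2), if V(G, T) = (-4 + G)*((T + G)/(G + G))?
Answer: -10/3 - 143*I*sqrt(19) ≈ -3.3333 - 623.32*I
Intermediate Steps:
u(H) = sqrt(-11 + H) (u(H) = sqrt(H + (-6 - 5)) = sqrt(H - 11) = sqrt(-11 + H))
V(G, T) = (-4 + G)*(G + T)/(2*G) (V(G, T) = (-4 + G)*((G + T)/((2*G))) = (-4 + G)*((G + T)*(1/(2*G))) = (-4 + G)*((G + T)/(2*G)) = (-4 + G)*(G + T)/(2*G))
-143*u(Y) + V(-6, 2) = -143*sqrt(-11 - 8) + (1/2)*(-4*2 - 6*(-4 - 6 + 2))/(-6) = -143*I*sqrt(19) + (1/2)*(-1/6)*(-8 - 6*(-8)) = -143*I*sqrt(19) + (1/2)*(-1/6)*(-8 + 48) = -143*I*sqrt(19) + (1/2)*(-1/6)*40 = -143*I*sqrt(19) - 10/3 = -10/3 - 143*I*sqrt(19)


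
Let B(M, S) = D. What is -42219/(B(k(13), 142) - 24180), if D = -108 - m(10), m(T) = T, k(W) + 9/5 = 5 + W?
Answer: 42219/24298 ≈ 1.7376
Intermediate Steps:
k(W) = 16/5 + W (k(W) = -9/5 + (5 + W) = 16/5 + W)
D = -118 (D = -108 - 1*10 = -108 - 10 = -118)
B(M, S) = -118
-42219/(B(k(13), 142) - 24180) = -42219/(-118 - 24180) = -42219/(-24298) = -42219*(-1/24298) = 42219/24298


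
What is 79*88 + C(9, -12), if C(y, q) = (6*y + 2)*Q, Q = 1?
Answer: 7008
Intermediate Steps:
C(y, q) = 2 + 6*y (C(y, q) = (6*y + 2)*1 = (2 + 6*y)*1 = 2 + 6*y)
79*88 + C(9, -12) = 79*88 + (2 + 6*9) = 6952 + (2 + 54) = 6952 + 56 = 7008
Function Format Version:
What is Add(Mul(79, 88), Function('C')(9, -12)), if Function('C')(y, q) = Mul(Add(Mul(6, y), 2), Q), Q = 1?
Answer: 7008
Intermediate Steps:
Function('C')(y, q) = Add(2, Mul(6, y)) (Function('C')(y, q) = Mul(Add(Mul(6, y), 2), 1) = Mul(Add(2, Mul(6, y)), 1) = Add(2, Mul(6, y)))
Add(Mul(79, 88), Function('C')(9, -12)) = Add(Mul(79, 88), Add(2, Mul(6, 9))) = Add(6952, Add(2, 54)) = Add(6952, 56) = 7008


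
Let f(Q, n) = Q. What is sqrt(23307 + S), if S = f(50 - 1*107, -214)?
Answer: 5*sqrt(930) ≈ 152.48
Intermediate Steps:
S = -57 (S = 50 - 1*107 = 50 - 107 = -57)
sqrt(23307 + S) = sqrt(23307 - 57) = sqrt(23250) = 5*sqrt(930)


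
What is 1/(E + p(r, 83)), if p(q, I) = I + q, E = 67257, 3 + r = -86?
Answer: 1/67251 ≈ 1.4870e-5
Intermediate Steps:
r = -89 (r = -3 - 86 = -89)
1/(E + p(r, 83)) = 1/(67257 + (83 - 89)) = 1/(67257 - 6) = 1/67251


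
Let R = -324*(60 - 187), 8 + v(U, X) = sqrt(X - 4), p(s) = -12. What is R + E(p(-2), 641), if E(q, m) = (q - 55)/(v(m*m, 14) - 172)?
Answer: 133279578/3239 + 67*sqrt(10)/32390 ≈ 41148.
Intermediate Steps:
v(U, X) = -8 + sqrt(-4 + X) (v(U, X) = -8 + sqrt(X - 4) = -8 + sqrt(-4 + X))
E(q, m) = (-55 + q)/(-180 + sqrt(10)) (E(q, m) = (q - 55)/((-8 + sqrt(-4 + 14)) - 172) = (-55 + q)/((-8 + sqrt(10)) - 172) = (-55 + q)/(-180 + sqrt(10)))
R = 41148 (R = -324*(-127) = 41148)
R + E(p(-2), 641) = 41148 - (-55 - 12)/(180 - sqrt(10)) = 41148 - 1*(-67)/(180 - sqrt(10)) = 41148 + 67/(180 - sqrt(10))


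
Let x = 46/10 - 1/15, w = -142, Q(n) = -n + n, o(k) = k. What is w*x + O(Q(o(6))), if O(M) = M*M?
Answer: -9656/15 ≈ -643.73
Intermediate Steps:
Q(n) = 0
O(M) = M**2
x = 68/15 (x = 46*(1/10) - 1*1/15 = 23/5 - 1/15 = 68/15 ≈ 4.5333)
w*x + O(Q(o(6))) = -142*68/15 + 0**2 = -9656/15 + 0 = -9656/15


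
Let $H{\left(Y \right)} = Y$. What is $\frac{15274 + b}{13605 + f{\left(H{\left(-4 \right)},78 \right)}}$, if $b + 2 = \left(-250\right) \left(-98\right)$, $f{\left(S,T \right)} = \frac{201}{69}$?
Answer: $\frac{457378}{156491} \approx 2.9227$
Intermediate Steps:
$f{\left(S,T \right)} = \frac{67}{23}$ ($f{\left(S,T \right)} = 201 \cdot \frac{1}{69} = \frac{67}{23}$)
$b = 24498$ ($b = -2 - -24500 = -2 + 24500 = 24498$)
$\frac{15274 + b}{13605 + f{\left(H{\left(-4 \right)},78 \right)}} = \frac{15274 + 24498}{13605 + \frac{67}{23}} = \frac{39772}{\frac{312982}{23}} = 39772 \cdot \frac{23}{312982} = \frac{457378}{156491}$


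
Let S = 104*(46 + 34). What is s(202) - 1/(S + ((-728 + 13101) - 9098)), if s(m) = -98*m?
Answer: -229534621/11595 ≈ -19796.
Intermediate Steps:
S = 8320 (S = 104*80 = 8320)
s(202) - 1/(S + ((-728 + 13101) - 9098)) = -98*202 - 1/(8320 + ((-728 + 13101) - 9098)) = -19796 - 1/(8320 + (12373 - 9098)) = -19796 - 1/(8320 + 3275) = -19796 - 1/11595 = -229534621/11595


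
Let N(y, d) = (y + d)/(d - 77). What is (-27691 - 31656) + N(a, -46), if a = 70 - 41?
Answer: -7299664/123 ≈ -59347.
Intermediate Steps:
a = 29
N(y, d) = (d + y)/(-77 + d)
(-27691 - 31656) + N(a, -46) = (-27691 - 31656) + (-46 + 29)/(-77 - 46) = -59347 - 17/(-123) = -59347 - 1/123*(-17) = -59347 + 17/123 = -7299664/123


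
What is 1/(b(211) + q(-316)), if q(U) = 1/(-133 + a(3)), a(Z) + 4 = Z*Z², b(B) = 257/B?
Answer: 23210/28059 ≈ 0.82719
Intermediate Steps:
a(Z) = -4 + Z³ (a(Z) = -4 + Z*Z² = -4 + Z³)
q(U) = -1/110 (q(U) = 1/(-133 + (-4 + 3³)) = 1/(-133 + (-4 + 27)) = 1/(-133 + 23) = 1/(-110) = -1/110)
1/(b(211) + q(-316)) = 1/(257/211 - 1/110) = 1/(28059/23210) = 23210/28059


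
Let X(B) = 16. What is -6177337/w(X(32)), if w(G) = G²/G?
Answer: -6177337/16 ≈ -3.8608e+5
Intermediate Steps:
w(G) = G
-6177337/w(X(32)) = -6177337/16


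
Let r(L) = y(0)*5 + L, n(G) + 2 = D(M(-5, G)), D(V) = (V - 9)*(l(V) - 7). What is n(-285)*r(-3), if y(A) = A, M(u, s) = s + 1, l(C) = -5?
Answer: -10542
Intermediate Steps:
M(u, s) = 1 + s
D(V) = 108 - 12*V (D(V) = (V - 9)*(-5 - 7) = (-9 + V)*(-12) = 108 - 12*V)
n(G) = 94 - 12*G (n(G) = -2 + (108 - 12*(1 + G)) = -2 + (108 + (-12 - 12*G)) = -2 + (96 - 12*G) = 94 - 12*G)
r(L) = L (r(L) = 0*5 + L = 0 + L = L)
n(-285)*r(-3) = (94 - 12*(-285))*(-3) = (94 + 3420)*(-3) = 3514*(-3) = -10542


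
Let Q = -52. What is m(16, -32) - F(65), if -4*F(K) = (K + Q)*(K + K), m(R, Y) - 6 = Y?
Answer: 793/2 ≈ 396.50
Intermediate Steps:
m(R, Y) = 6 + Y
F(K) = -K*(-52 + K)/2 (F(K) = -(K - 52)*(K + K)/4 = -(-52 + K)*2*K/4 = -K*(-52 + K)/2)
m(16, -32) - F(65) = (6 - 32) - 65*(52 - 1*65)/2 = -26 - 65*(52 - 65)/2 = -26 - 65*(-13)/2 = -26 - 1*(-845/2) = -26 + 845/2 = 793/2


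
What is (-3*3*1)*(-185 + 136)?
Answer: 441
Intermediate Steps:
(-3*3*1)*(-185 + 136) = -9*1*(-49) = -9*(-49) = 441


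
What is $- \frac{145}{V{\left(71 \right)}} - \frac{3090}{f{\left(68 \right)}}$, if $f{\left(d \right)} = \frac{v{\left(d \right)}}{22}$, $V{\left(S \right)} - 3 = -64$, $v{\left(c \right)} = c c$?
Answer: $- \frac{869075}{70516} \approx -12.325$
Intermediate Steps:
$v{\left(c \right)} = c^{2}$
$V{\left(S \right)} = -61$ ($V{\left(S \right)} = 3 - 64 = -61$)
$f{\left(d \right)} = \frac{d^{2}}{22}$
$- \frac{145}{V{\left(71 \right)}} - \frac{3090}{f{\left(68 \right)}} = - \frac{145}{-61} - \frac{3090}{\frac{1}{22} \cdot 68^{2}} = \left(-145\right) \left(- \frac{1}{61}\right) - \frac{3090}{\frac{1}{22} \cdot 4624} = \frac{145}{61} - \frac{3090}{\frac{2312}{11}} = \frac{145}{61} - \frac{16995}{1156} = - \frac{869075}{70516}$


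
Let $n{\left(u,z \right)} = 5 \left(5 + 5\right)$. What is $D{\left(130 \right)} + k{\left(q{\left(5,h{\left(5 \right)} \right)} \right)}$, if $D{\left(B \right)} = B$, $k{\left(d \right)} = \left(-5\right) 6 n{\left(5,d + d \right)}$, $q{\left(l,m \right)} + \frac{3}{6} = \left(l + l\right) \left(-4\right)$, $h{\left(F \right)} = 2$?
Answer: $-1370$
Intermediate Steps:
$q{\left(l,m \right)} = - \frac{1}{2} - 8 l$ ($q{\left(l,m \right)} = - \frac{1}{2} + \left(l + l\right) \left(-4\right) = - \frac{1}{2} + 2 l \left(-4\right) = - \frac{1}{2} - 8 l$)
$n{\left(u,z \right)} = 50$ ($n{\left(u,z \right)} = 5 \cdot 10 = 50$)
$k{\left(d \right)} = -1500$ ($k{\left(d \right)} = \left(-5\right) 6 \cdot 50 = \left(-30\right) 50 = -1500$)
$D{\left(130 \right)} + k{\left(q{\left(5,h{\left(5 \right)} \right)} \right)} = 130 - 1500 = -1370$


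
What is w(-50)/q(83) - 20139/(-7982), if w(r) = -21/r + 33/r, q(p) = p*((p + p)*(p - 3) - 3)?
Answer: 554824870833/219902304050 ≈ 2.5231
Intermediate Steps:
q(p) = p*(-3 + 2*p*(-3 + p)) (q(p) = p*((2*p)*(-3 + p) - 3) = p*(2*p*(-3 + p) - 3) = p*(-3 + 2*p*(-3 + p)))
w(r) = 12/r
w(-50)/q(83) - 20139/(-7982) = (12/(-50))/((83*(-3 - 6*83 + 2*83²))) - 20139/(-7982) = (12*(-1/50))/((83*(-3 - 498 + 2*6889))) - 20139*(-1/7982) = -6*1/(83*(-3 - 498 + 13778))/25 + 20139/7982 = -6/(25*(83*13277)) + 20139/7982 = -6/25/1101991 + 20139/7982 = -6/25*1/1101991 + 20139/7982 = -6/27549775 + 20139/7982 = 554824870833/219902304050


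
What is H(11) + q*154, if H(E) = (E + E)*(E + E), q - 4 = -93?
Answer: -13222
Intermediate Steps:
q = -89 (q = 4 - 93 = -89)
H(E) = 4*E² (H(E) = (2*E)*(2*E) = 4*E²)
H(11) + q*154 = 4*11² - 89*154 = 4*121 - 13706 = 484 - 13706 = -13222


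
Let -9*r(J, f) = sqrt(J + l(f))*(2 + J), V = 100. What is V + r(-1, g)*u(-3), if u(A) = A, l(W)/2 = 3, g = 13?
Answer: 100 + sqrt(5)/3 ≈ 100.75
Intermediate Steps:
l(W) = 6 (l(W) = 2*3 = 6)
r(J, f) = -sqrt(6 + J)*(2 + J)/9 (r(J, f) = -sqrt(J + 6)*(2 + J)/9 = -sqrt(6 + J)*(2 + J)/9)
V + r(-1, g)*u(-3) = 100 + (sqrt(6 - 1)*(-2 - 1*(-1))/9)*(-3) = 100 + (sqrt(5)*(-2 + 1)/9)*(-3) = 100 + ((1/9)*sqrt(5)*(-1))*(-3) = 100 - sqrt(5)/9*(-3) = 100 + sqrt(5)/3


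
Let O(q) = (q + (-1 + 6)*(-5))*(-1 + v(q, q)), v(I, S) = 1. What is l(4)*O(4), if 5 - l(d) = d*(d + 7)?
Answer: 0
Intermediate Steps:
l(d) = 5 - d*(7 + d) (l(d) = 5 - d*(d + 7) = 5 - d*(7 + d))
O(q) = 0 (O(q) = (q + (-1 + 6)*(-5))*(-1 + 1) = (q + 5*(-5))*0 = (q - 25)*0 = (-25 + q)*0 = 0)
l(4)*O(4) = (5 - 1*4² - 7*4)*0 = (5 - 1*16 - 28)*0 = (5 - 16 - 28)*0 = -39*0 = 0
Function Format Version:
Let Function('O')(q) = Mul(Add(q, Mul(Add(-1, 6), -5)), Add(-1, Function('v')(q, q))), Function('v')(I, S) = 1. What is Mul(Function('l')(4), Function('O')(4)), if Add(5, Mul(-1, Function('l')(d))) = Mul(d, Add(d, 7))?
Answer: 0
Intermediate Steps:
Function('l')(d) = Add(5, Mul(-1, d, Add(7, d))) (Function('l')(d) = Add(5, Mul(-1, Mul(d, Add(d, 7)))) = Add(5, Mul(-1, Mul(d, Add(7, d)))) = Add(5, Mul(-1, d, Add(7, d))))
Function('O')(q) = 0 (Function('O')(q) = Mul(Add(q, Mul(Add(-1, 6), -5)), Add(-1, 1)) = Mul(Add(q, Mul(5, -5)), 0) = Mul(Add(q, -25), 0) = Mul(Add(-25, q), 0) = 0)
Mul(Function('l')(4), Function('O')(4)) = Mul(Add(5, Mul(-1, Pow(4, 2)), Mul(-7, 4)), 0) = Mul(Add(5, Mul(-1, 16), -28), 0) = Mul(Add(5, -16, -28), 0) = Mul(-39, 0) = 0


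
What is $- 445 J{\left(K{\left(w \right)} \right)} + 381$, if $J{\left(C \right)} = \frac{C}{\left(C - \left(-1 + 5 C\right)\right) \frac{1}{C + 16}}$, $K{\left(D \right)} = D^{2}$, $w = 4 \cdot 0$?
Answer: $381$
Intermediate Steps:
$w = 0$
$J{\left(C \right)} = \frac{C \left(16 + C\right)}{1 - 4 C}$ ($J{\left(C \right)} = \frac{C}{\left(C - \left(-1 + 5 C\right)\right) \frac{1}{16 + C}} = \frac{C}{\left(1 - 4 C\right) \frac{1}{16 + C}} = \frac{C}{\frac{1}{16 + C} \left(1 - 4 C\right)} = C \frac{16 + C}{1 - 4 C} = \frac{C \left(16 + C\right)}{1 - 4 C}$)
$- 445 J{\left(K{\left(w \right)} \right)} + 381 = - 445 \left(- \frac{0^{2} \left(16 + 0^{2}\right)}{-1 + 4 \cdot 0^{2}}\right) + 381 = - 445 \left(\left(-1\right) 0 \frac{1}{-1 + 4 \cdot 0} \left(16 + 0\right)\right) + 381 = - 445 \left(\left(-1\right) 0 \frac{1}{-1 + 0} \cdot 16\right) + 381 = - 445 \left(\left(-1\right) 0 \frac{1}{-1} \cdot 16\right) + 381 = - 445 \left(\left(-1\right) 0 \left(-1\right) 16\right) + 381 = \left(-445\right) 0 + 381 = 0 + 381 = 381$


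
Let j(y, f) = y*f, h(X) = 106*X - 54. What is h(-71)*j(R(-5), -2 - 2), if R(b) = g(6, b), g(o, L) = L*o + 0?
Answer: -909600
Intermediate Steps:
g(o, L) = L*o
h(X) = -54 + 106*X
R(b) = 6*b (R(b) = b*6 = 6*b)
j(y, f) = f*y
h(-71)*j(R(-5), -2 - 2) = (-54 + 106*(-71))*((-2 - 2)*(6*(-5))) = (-54 - 7526)*(-4*(-30)) = -7580*120 = -909600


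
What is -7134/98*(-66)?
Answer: 235422/49 ≈ 4804.5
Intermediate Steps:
-7134/98*(-66) = -87*41/49*(-66) = -3567/49*(-66) = 235422/49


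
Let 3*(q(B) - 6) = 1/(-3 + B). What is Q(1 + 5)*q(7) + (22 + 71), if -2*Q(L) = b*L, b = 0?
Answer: 93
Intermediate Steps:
q(B) = 6 + 1/(3*(-3 + B))
Q(L) = 0 (Q(L) = -0*L = -½*0 = 0)
Q(1 + 5)*q(7) + (22 + 71) = 0*((-53 + 18*7)/(3*(-3 + 7))) + (22 + 71) = 0*((⅓)*(-53 + 126)/4) + 93 = 0*((⅓)*(¼)*73) + 93 = 0*(73/12) + 93 = 0 + 93 = 93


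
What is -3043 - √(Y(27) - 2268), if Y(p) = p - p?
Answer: -3043 - 18*I*√7 ≈ -3043.0 - 47.624*I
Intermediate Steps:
Y(p) = 0
-3043 - √(Y(27) - 2268) = -3043 - √(0 - 2268) = -3043 - √(-2268) = -3043 - 18*I*√7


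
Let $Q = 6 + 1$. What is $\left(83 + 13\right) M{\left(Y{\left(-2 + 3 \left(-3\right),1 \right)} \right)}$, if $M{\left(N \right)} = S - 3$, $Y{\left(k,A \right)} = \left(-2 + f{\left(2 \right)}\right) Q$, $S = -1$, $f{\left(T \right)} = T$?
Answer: $-384$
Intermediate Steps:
$Q = 7$
$Y{\left(k,A \right)} = 0$ ($Y{\left(k,A \right)} = \left(-2 + 2\right) 7 = 0 \cdot 7 = 0$)
$M{\left(N \right)} = -4$ ($M{\left(N \right)} = -1 - 3 = -4$)
$\left(83 + 13\right) M{\left(Y{\left(-2 + 3 \left(-3\right),1 \right)} \right)} = \left(83 + 13\right) \left(-4\right) = 96 \left(-4\right) = -384$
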